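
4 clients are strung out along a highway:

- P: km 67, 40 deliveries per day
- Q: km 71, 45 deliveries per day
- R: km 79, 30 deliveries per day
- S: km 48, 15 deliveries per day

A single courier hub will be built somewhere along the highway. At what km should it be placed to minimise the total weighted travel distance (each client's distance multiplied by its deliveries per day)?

x = 71

For a sum of weighted absolute distances on a line, the optimum is the weighted median (not the mean). Total weight W = 130; half-weight = 65.
Sort by position and accumulate weight:
  km 48 (S, w=15) → cum 15
  km 67 (P, w=40) → cum 55
  km 71 (Q, w=45) → cum 100  ≥ 65 → median here
  km 79 (R, w=30) → cum 130
Optimal location: km 71.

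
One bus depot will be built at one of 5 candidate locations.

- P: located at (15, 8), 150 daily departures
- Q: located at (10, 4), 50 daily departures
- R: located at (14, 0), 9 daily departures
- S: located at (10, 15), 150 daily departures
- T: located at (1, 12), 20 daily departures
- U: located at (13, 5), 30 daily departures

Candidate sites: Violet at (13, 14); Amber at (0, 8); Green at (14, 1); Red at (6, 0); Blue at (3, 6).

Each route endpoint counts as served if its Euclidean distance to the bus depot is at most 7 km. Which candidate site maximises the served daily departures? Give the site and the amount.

Violet, covering 300

Coverage radius r = 7 km; a point is covered iff (Δx)²+(Δy)² ≤ 7² = 49.
  Violet (13, 14): covers {P, S} → 300
  Amber (0, 8): covers {T} → 20
  Green (14, 1): covers {Q, R, U} → 89
  Red (6, 0): covers {Q} → 50
  Blue (3, 6): covers {T} → 20
Maximum coverage at Violet: 300 daily departures.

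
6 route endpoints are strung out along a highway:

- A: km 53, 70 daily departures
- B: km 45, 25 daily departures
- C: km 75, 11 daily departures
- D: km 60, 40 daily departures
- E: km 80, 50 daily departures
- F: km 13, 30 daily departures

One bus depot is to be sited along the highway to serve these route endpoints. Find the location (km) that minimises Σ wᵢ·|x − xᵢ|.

x = 53

For a sum of weighted absolute distances on a line, the optimum is the weighted median (not the mean). Total weight W = 226; half-weight = 113.
Sort by position and accumulate weight:
  km 13 (F, w=30) → cum 30
  km 45 (B, w=25) → cum 55
  km 53 (A, w=70) → cum 125  ≥ 113 → median here
  km 60 (D, w=40) → cum 165
  km 75 (C, w=11) → cum 176
  km 80 (E, w=50) → cum 226
Optimal location: km 53.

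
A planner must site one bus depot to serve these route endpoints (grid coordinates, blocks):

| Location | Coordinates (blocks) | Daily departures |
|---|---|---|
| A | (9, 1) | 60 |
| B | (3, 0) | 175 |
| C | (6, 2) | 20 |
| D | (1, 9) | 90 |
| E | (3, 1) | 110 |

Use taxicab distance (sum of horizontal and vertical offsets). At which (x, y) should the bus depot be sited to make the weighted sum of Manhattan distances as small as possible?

Manhattan distance separates: Σwᵢ(|x−xᵢ|+|y−yᵢ|) = Σwᵢ|x−xᵢ| + Σwᵢ|y−yᵢ|, so x and y are optimised independently as 1-D weighted medians.
Total weight W = 455; half = 227.5.
x-coordinate, sorted with cumulative weight:
  x=1 (D, w=90) cum 90
  x=3 (B, w=175) cum 265  ← median
  x=3 (E, w=110) cum 375
  x=6 (C, w=20) cum 395
  x=9 (A, w=60) cum 455
⇒ x* = 3
y-coordinate, sorted with cumulative weight:
  y=0 (B, w=175) cum 175
  y=1 (A, w=60) cum 235  ← median
  y=1 (E, w=110) cum 345
  y=2 (C, w=20) cum 365
  y=9 (D, w=90) cum 455
⇒ y* = 1

(3, 1)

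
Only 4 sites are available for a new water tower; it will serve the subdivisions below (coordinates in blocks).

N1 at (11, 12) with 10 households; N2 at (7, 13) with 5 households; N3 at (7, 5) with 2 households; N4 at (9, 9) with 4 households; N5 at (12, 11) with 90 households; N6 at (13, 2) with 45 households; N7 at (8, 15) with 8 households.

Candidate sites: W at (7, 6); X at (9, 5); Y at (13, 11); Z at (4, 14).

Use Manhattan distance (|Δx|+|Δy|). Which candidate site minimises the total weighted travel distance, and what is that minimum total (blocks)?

Y, total 685 blocks

Total weighted distance at each candidate:
  W (7, 6): total = 1587
  X (9, 5): total = 1373
  Y (13, 11): total = 685
  Z (4, 14): total = 2149
Minimum is at Y with total 685 blocks.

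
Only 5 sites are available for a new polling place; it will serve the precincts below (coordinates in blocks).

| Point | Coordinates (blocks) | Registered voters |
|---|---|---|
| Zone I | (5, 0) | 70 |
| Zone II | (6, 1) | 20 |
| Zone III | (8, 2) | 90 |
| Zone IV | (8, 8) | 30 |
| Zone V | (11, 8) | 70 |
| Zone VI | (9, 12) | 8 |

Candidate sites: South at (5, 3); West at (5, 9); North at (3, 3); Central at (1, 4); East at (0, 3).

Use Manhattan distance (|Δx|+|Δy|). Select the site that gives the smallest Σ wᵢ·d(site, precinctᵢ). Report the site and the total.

South, total 1744 blocks

Total weighted distance at each candidate:
  South (5, 3): total = 1744
  West (5, 9): total = 2376
  North (3, 3): total = 2320
  Central (1, 4): total = 2968
  East (0, 3): total = 3184
Minimum is at South with total 1744 blocks.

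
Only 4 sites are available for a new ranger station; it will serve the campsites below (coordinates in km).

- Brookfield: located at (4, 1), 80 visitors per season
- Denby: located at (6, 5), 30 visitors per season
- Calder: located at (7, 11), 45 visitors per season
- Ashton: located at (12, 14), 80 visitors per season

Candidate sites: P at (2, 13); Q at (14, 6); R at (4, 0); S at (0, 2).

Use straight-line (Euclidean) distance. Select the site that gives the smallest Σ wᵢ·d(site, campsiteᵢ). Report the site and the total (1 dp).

Total weighted distance at each candidate:
  P (2, 13): total = 2287.9
  Q (14, 6): total = 2183.1
  R (4, 0): total = 2044.6
  S (0, 2): total = 2401.8
Minimum is at R with total 2044.6 km.

R, total 2044.6 km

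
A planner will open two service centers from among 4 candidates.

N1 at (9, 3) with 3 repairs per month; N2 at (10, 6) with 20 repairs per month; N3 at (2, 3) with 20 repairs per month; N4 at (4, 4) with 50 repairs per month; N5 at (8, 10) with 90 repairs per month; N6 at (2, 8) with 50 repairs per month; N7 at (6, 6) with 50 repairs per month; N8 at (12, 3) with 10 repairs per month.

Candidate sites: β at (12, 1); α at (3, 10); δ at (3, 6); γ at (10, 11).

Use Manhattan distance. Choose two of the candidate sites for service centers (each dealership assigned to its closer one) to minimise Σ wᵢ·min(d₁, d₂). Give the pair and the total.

Evaluate every pair (each demand assigned to the nearer of the two):
  {δ, γ}: total = 1027
  {α, δ}: total = 1267
  {α, γ}: total = 1507
  {β, δ}: total = 1515
  {β, α}: total = 1635
  {β, γ}: total = 2195
Best pair: {δ, γ} with total 1027.

{δ, γ}, total 1027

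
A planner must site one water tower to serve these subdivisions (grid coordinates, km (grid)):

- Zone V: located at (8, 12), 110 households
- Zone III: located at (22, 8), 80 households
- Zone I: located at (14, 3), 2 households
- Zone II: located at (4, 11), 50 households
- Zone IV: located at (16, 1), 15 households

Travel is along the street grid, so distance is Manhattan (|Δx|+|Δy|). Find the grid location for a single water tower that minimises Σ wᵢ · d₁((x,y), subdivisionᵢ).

(8, 11)

Manhattan distance separates: Σwᵢ(|x−xᵢ|+|y−yᵢ|) = Σwᵢ|x−xᵢ| + Σwᵢ|y−yᵢ|, so x and y are optimised independently as 1-D weighted medians.
Total weight W = 257; half = 128.5.
x-coordinate, sorted with cumulative weight:
  x=4 (Zone II, w=50) cum 50
  x=8 (Zone V, w=110) cum 160  ← median
  x=14 (Zone I, w=2) cum 162
  x=16 (Zone IV, w=15) cum 177
  x=22 (Zone III, w=80) cum 257
⇒ x* = 8
y-coordinate, sorted with cumulative weight:
  y=1 (Zone IV, w=15) cum 15
  y=3 (Zone I, w=2) cum 17
  y=8 (Zone III, w=80) cum 97
  y=11 (Zone II, w=50) cum 147  ← median
  y=12 (Zone V, w=110) cum 257
⇒ y* = 11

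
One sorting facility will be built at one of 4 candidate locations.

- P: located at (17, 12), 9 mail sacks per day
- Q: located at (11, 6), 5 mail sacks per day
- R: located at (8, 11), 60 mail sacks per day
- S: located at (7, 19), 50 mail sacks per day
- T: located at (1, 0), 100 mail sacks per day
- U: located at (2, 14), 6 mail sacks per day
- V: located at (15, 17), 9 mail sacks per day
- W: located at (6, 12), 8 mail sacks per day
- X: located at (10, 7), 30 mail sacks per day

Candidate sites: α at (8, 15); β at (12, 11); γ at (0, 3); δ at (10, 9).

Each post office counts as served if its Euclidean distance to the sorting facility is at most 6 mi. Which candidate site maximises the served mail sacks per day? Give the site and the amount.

Coverage radius r = 6 mi; a point is covered iff (Δx)²+(Δy)² ≤ 6² = 36.
  α (8, 15): covers {R, S, W} → 118
  β (12, 11): covers {P, Q, R, X} → 104
  γ (0, 3): covers {T} → 100
  δ (10, 9): covers {Q, R, W, X} → 103
Maximum coverage at α: 118 mail sacks per day.

α, covering 118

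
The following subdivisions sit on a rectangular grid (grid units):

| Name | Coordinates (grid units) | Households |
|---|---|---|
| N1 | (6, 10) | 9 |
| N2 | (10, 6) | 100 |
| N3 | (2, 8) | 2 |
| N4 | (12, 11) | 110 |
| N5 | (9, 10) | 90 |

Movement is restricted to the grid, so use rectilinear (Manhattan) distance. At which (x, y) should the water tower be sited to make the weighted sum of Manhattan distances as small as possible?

(10, 10)

Manhattan distance separates: Σwᵢ(|x−xᵢ|+|y−yᵢ|) = Σwᵢ|x−xᵢ| + Σwᵢ|y−yᵢ|, so x and y are optimised independently as 1-D weighted medians.
Total weight W = 311; half = 155.5.
x-coordinate, sorted with cumulative weight:
  x=2 (N3, w=2) cum 2
  x=6 (N1, w=9) cum 11
  x=9 (N5, w=90) cum 101
  x=10 (N2, w=100) cum 201  ← median
  x=12 (N4, w=110) cum 311
⇒ x* = 10
y-coordinate, sorted with cumulative weight:
  y=6 (N2, w=100) cum 100
  y=8 (N3, w=2) cum 102
  y=10 (N1, w=9) cum 111
  y=10 (N5, w=90) cum 201  ← median
  y=11 (N4, w=110) cum 311
⇒ y* = 10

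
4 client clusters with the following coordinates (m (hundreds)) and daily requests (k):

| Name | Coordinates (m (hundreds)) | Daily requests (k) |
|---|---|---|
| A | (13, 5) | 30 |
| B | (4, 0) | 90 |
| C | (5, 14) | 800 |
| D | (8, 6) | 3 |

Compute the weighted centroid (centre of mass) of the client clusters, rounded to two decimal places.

(5.17, 12.32)

The minimiser of Σwᵢ‖p−pᵢ‖² is the weighted centroid p* = (Σwᵢpᵢ)/(Σwᵢ).
Σwᵢ = 923.
Σwᵢxᵢ = 30·13 + 90·4 + 800·5 + 3·8 = 4774.
Σwᵢyᵢ = 30·5 + 90·0 + 800·14 + 3·6 = 11368.
x* = 4774/923 = 5.17, y* = 11368/923 = 12.32.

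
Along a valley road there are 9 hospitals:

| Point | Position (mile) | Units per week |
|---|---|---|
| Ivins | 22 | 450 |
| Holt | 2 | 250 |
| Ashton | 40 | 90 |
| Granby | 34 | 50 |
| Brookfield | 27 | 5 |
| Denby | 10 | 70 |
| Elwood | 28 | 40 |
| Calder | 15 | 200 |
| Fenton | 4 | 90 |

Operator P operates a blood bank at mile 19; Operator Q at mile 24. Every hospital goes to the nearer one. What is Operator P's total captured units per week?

610

The indifferent point is the midpoint (19+24)/2 = 21.5; hospitals left of it (closer to Operator P at 19) go to Operator P, those right go to Operator Q.
  Holt at 2 (w=250) → Operator P
  Fenton at 4 (w=90) → Operator P
  Denby at 10 (w=70) → Operator P
  Calder at 15 (w=200) → Operator P
  Ivins at 22 (w=450) → Operator Q
  Brookfield at 27 (w=5) → Operator Q
  Elwood at 28 (w=40) → Operator Q
  Granby at 34 (w=50) → Operator Q
  Ashton at 40 (w=90) → Operator Q
Operator P captures 610; Operator Q captures 635.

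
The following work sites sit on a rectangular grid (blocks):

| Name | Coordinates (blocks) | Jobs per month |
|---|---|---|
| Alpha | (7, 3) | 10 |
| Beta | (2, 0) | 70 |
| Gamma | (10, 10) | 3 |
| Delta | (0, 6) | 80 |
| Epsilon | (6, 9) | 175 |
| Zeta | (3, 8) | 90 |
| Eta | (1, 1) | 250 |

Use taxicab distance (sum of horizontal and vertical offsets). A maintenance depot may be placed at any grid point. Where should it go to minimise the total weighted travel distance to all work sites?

(2, 6)

Manhattan distance separates: Σwᵢ(|x−xᵢ|+|y−yᵢ|) = Σwᵢ|x−xᵢ| + Σwᵢ|y−yᵢ|, so x and y are optimised independently as 1-D weighted medians.
Total weight W = 678; half = 339.
x-coordinate, sorted with cumulative weight:
  x=0 (Delta, w=80) cum 80
  x=1 (Eta, w=250) cum 330
  x=2 (Beta, w=70) cum 400  ← median
  x=3 (Zeta, w=90) cum 490
  x=6 (Epsilon, w=175) cum 665
  x=7 (Alpha, w=10) cum 675
  x=10 (Gamma, w=3) cum 678
⇒ x* = 2
y-coordinate, sorted with cumulative weight:
  y=0 (Beta, w=70) cum 70
  y=1 (Eta, w=250) cum 320
  y=3 (Alpha, w=10) cum 330
  y=6 (Delta, w=80) cum 410  ← median
  y=8 (Zeta, w=90) cum 500
  y=9 (Epsilon, w=175) cum 675
  y=10 (Gamma, w=3) cum 678
⇒ y* = 6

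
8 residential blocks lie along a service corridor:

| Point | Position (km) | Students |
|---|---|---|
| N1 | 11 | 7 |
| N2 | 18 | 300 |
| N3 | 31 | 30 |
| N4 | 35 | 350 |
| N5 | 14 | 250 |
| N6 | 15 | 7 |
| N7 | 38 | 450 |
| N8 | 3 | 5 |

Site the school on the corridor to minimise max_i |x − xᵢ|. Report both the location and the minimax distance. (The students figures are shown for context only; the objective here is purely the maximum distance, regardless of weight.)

The 1-center on a line is the midpoint of the two extreme points: leftmost at 3, rightmost at 38.
Optimal location = (3 + 38)/2 = 20.5; maximum distance = (38 − 3)/2 = 17.5.

location 20.5, max distance 17.5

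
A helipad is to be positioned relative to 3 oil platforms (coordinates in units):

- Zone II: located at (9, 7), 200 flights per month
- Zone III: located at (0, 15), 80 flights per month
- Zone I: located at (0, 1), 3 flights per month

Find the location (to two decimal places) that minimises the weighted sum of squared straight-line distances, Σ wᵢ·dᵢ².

The minimiser of Σwᵢ‖p−pᵢ‖² is the weighted centroid p* = (Σwᵢpᵢ)/(Σwᵢ).
Σwᵢ = 283.
Σwᵢxᵢ = 200·9 + 80·0 + 3·0 = 1800.
Σwᵢyᵢ = 200·7 + 80·15 + 3·1 = 2603.
x* = 1800/283 = 6.36, y* = 2603/283 = 9.20.

(6.36, 9.20)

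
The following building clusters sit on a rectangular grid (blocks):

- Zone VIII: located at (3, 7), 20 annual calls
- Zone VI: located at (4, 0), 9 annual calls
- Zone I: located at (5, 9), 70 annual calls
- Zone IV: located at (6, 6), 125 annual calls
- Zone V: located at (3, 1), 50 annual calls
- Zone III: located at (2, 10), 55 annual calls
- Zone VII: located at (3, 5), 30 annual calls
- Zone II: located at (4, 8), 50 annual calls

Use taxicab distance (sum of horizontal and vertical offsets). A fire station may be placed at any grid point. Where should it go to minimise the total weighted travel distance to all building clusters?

(4, 6)

Manhattan distance separates: Σwᵢ(|x−xᵢ|+|y−yᵢ|) = Σwᵢ|x−xᵢ| + Σwᵢ|y−yᵢ|, so x and y are optimised independently as 1-D weighted medians.
Total weight W = 409; half = 204.5.
x-coordinate, sorted with cumulative weight:
  x=2 (Zone III, w=55) cum 55
  x=3 (Zone VIII, w=20) cum 75
  x=3 (Zone V, w=50) cum 125
  x=3 (Zone VII, w=30) cum 155
  x=4 (Zone VI, w=9) cum 164
  x=4 (Zone II, w=50) cum 214  ← median
  x=5 (Zone I, w=70) cum 284
  x=6 (Zone IV, w=125) cum 409
⇒ x* = 4
y-coordinate, sorted with cumulative weight:
  y=0 (Zone VI, w=9) cum 9
  y=1 (Zone V, w=50) cum 59
  y=5 (Zone VII, w=30) cum 89
  y=6 (Zone IV, w=125) cum 214  ← median
  y=7 (Zone VIII, w=20) cum 234
  y=8 (Zone II, w=50) cum 284
  y=9 (Zone I, w=70) cum 354
  y=10 (Zone III, w=55) cum 409
⇒ y* = 6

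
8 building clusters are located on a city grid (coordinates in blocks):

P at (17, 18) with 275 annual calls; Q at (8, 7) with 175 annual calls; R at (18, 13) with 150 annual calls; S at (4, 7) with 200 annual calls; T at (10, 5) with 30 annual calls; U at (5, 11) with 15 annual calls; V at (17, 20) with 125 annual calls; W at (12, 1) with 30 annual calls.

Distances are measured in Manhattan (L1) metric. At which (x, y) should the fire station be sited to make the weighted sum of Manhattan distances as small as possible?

Manhattan distance separates: Σwᵢ(|x−xᵢ|+|y−yᵢ|) = Σwᵢ|x−xᵢ| + Σwᵢ|y−yᵢ|, so x and y are optimised independently as 1-D weighted medians.
Total weight W = 1000; half = 500.
x-coordinate, sorted with cumulative weight:
  x=4 (S, w=200) cum 200
  x=5 (U, w=15) cum 215
  x=8 (Q, w=175) cum 390
  x=10 (T, w=30) cum 420
  x=12 (W, w=30) cum 450
  x=17 (P, w=275) cum 725  ← median
  x=17 (V, w=125) cum 850
  x=18 (R, w=150) cum 1000
⇒ x* = 17
y-coordinate, sorted with cumulative weight:
  y=1 (W, w=30) cum 30
  y=5 (T, w=30) cum 60
  y=7 (Q, w=175) cum 235
  y=7 (S, w=200) cum 435
  y=11 (U, w=15) cum 450
  y=13 (R, w=150) cum 600  ← median
  y=18 (P, w=275) cum 875
  y=20 (V, w=125) cum 1000
⇒ y* = 13

(17, 13)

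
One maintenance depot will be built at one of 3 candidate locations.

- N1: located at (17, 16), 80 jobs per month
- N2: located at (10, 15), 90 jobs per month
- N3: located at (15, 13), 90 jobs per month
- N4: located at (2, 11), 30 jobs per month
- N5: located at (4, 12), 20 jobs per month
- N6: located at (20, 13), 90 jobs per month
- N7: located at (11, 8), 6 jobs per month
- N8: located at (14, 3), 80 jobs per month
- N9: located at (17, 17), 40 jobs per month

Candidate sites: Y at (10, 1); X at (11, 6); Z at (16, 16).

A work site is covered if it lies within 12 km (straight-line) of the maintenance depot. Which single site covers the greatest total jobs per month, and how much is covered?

Coverage radius r = 12 km; a point is covered iff (Δx)²+(Δy)² ≤ 12² = 144.
  Y (10, 1): covers {N7, N8} → 86
  X (11, 6): covers {N1, N2, N3, N4, N5, N6, N7, N8} → 486
  Z (16, 16): covers {N1, N2, N3, N6, N7, N9} → 396
Maximum coverage at X: 486 jobs per month.

X, covering 486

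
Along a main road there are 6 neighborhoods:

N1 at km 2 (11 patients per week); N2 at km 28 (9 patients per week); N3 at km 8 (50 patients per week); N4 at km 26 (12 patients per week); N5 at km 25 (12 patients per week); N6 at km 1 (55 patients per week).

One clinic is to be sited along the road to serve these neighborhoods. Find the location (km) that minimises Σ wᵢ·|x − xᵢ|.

For a sum of weighted absolute distances on a line, the optimum is the weighted median (not the mean). Total weight W = 149; half-weight = 74.5.
Sort by position and accumulate weight:
  km 1 (N6, w=55) → cum 55
  km 2 (N1, w=11) → cum 66
  km 8 (N3, w=50) → cum 116  ≥ 74.5 → median here
  km 25 (N5, w=12) → cum 128
  km 26 (N4, w=12) → cum 140
  km 28 (N2, w=9) → cum 149
Optimal location: km 8.

x = 8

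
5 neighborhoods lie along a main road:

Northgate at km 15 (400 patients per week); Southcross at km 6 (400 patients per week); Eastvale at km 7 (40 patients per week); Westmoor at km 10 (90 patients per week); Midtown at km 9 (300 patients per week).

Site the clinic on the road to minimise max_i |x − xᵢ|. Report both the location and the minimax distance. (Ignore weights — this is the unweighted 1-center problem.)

location 10.5, max distance 4.5

The 1-center on a line is the midpoint of the two extreme points: leftmost at 6, rightmost at 15.
Optimal location = (6 + 15)/2 = 10.5; maximum distance = (15 − 6)/2 = 4.5.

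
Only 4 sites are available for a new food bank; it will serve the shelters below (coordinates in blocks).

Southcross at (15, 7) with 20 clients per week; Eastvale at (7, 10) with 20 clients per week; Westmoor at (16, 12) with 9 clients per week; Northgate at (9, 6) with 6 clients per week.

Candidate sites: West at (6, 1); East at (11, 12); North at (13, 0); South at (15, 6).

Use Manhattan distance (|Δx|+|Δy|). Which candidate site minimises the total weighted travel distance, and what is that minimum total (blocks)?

South, total 359 blocks

Total weighted distance at each candidate:
  West (6, 1): total = 737
  East (11, 12): total = 393
  North (13, 0): total = 695
  South (15, 6): total = 359
Minimum is at South with total 359 blocks.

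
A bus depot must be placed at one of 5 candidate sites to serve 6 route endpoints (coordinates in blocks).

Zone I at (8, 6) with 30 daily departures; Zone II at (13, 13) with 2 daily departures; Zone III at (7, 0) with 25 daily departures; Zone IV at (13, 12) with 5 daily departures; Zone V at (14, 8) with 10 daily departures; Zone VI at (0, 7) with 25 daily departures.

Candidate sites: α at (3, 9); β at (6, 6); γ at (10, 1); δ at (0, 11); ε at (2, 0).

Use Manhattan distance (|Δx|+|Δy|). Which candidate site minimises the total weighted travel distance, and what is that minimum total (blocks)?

β, total 603 blocks

Total weighted distance at each candidate:
  α (3, 9): total = 903
  β (6, 6): total = 603
  γ (10, 1): total = 920
  δ (0, 11): total = 1210
  ε (2, 0): total = 1073
Minimum is at β with total 603 blocks.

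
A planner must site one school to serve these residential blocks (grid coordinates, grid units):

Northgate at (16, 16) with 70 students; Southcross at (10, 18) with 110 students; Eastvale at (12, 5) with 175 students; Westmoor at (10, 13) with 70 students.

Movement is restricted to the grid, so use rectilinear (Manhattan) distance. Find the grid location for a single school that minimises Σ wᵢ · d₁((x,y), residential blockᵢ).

(12, 13)

Manhattan distance separates: Σwᵢ(|x−xᵢ|+|y−yᵢ|) = Σwᵢ|x−xᵢ| + Σwᵢ|y−yᵢ|, so x and y are optimised independently as 1-D weighted medians.
Total weight W = 425; half = 212.5.
x-coordinate, sorted with cumulative weight:
  x=10 (Southcross, w=110) cum 110
  x=10 (Westmoor, w=70) cum 180
  x=12 (Eastvale, w=175) cum 355  ← median
  x=16 (Northgate, w=70) cum 425
⇒ x* = 12
y-coordinate, sorted with cumulative weight:
  y=5 (Eastvale, w=175) cum 175
  y=13 (Westmoor, w=70) cum 245  ← median
  y=16 (Northgate, w=70) cum 315
  y=18 (Southcross, w=110) cum 425
⇒ y* = 13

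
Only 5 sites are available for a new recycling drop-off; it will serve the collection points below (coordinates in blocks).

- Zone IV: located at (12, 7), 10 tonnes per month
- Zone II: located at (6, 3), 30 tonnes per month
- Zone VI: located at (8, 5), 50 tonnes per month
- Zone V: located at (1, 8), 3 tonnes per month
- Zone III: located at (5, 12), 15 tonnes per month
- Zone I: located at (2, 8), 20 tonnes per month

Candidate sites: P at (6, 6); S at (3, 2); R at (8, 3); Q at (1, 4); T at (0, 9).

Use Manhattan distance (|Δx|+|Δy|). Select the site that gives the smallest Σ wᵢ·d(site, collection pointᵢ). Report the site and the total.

P, total 556 blocks

Total weighted distance at each candidate:
  P (6, 6): total = 556
  S (3, 2): total = 1004
  R (8, 3): total = 676
  Q (1, 4): total = 1012
  T (0, 9): total = 1286
Minimum is at P with total 556 blocks.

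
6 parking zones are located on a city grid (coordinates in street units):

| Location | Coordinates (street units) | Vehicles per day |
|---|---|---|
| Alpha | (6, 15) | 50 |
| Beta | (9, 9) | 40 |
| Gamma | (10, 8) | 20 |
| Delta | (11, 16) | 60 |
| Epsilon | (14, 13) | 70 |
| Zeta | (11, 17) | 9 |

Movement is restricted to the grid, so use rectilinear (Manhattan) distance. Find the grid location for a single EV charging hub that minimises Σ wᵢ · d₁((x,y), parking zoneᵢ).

(11, 13)

Manhattan distance separates: Σwᵢ(|x−xᵢ|+|y−yᵢ|) = Σwᵢ|x−xᵢ| + Σwᵢ|y−yᵢ|, so x and y are optimised independently as 1-D weighted medians.
Total weight W = 249; half = 124.5.
x-coordinate, sorted with cumulative weight:
  x=6 (Alpha, w=50) cum 50
  x=9 (Beta, w=40) cum 90
  x=10 (Gamma, w=20) cum 110
  x=11 (Delta, w=60) cum 170  ← median
  x=11 (Zeta, w=9) cum 179
  x=14 (Epsilon, w=70) cum 249
⇒ x* = 11
y-coordinate, sorted with cumulative weight:
  y=8 (Gamma, w=20) cum 20
  y=9 (Beta, w=40) cum 60
  y=13 (Epsilon, w=70) cum 130  ← median
  y=15 (Alpha, w=50) cum 180
  y=16 (Delta, w=60) cum 240
  y=17 (Zeta, w=9) cum 249
⇒ y* = 13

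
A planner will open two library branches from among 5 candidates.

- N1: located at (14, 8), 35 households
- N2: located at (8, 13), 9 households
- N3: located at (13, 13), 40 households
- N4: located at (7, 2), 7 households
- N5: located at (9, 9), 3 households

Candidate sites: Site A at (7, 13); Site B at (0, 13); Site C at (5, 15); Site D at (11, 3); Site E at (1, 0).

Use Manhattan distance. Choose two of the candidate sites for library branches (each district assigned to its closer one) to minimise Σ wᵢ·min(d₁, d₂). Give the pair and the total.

{Site A, Site D}, total 582

Evaluate every pair (each demand assigned to the nearer of the two):
  {Site A, Site D}: total = 582
  {Site A, Site E}: total = 743
  {Site A, Site B}: total = 764
  {Site A, Site C}: total = 764
  {Site C, Site D}: total = 784
  {Site B, Site D}: total = 891
  {Site D, Site E}: total = 936
  {Site C, Site E}: total = 1091
  {Site B, Site C}: total = 1140
  {Site B, Site E}: total = 1352
Best pair: {Site A, Site D} with total 582.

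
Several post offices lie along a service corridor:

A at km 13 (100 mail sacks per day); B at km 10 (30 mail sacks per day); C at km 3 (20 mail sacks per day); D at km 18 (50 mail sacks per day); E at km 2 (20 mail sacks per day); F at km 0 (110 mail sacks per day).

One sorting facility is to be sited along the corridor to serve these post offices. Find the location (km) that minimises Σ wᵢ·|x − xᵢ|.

x = 10

For a sum of weighted absolute distances on a line, the optimum is the weighted median (not the mean). Total weight W = 330; half-weight = 165.
Sort by position and accumulate weight:
  km 0 (F, w=110) → cum 110
  km 2 (E, w=20) → cum 130
  km 3 (C, w=20) → cum 150
  km 10 (B, w=30) → cum 180  ≥ 165 → median here
  km 13 (A, w=100) → cum 280
  km 18 (D, w=50) → cum 330
Optimal location: km 10.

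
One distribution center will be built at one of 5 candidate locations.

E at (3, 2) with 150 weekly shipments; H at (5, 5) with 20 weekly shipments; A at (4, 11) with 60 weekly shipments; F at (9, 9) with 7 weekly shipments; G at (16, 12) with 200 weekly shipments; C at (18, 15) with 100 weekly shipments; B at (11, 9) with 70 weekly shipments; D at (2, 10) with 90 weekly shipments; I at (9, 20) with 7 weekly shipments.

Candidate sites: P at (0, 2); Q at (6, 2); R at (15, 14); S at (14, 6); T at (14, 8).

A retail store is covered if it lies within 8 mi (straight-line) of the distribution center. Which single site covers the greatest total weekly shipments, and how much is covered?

Coverage radius r = 8 mi; a point is covered iff (Δx)²+(Δy)² ≤ 8² = 64.
  P (0, 2): covers {E, H} → 170
  Q (6, 2): covers {E, H, F} → 177
  R (15, 14): covers {F, G, C, B} → 377
  S (14, 6): covers {F, G, B} → 277
  T (14, 8): covers {F, G, B} → 277
Maximum coverage at R: 377 weekly shipments.

R, covering 377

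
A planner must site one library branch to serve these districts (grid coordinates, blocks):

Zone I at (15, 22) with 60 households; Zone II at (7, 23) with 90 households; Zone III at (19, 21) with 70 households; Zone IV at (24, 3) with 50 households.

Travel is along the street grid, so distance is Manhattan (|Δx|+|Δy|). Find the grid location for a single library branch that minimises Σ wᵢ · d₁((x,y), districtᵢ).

Manhattan distance separates: Σwᵢ(|x−xᵢ|+|y−yᵢ|) = Σwᵢ|x−xᵢ| + Σwᵢ|y−yᵢ|, so x and y are optimised independently as 1-D weighted medians.
Total weight W = 270; half = 135.
x-coordinate, sorted with cumulative weight:
  x=7 (Zone II, w=90) cum 90
  x=15 (Zone I, w=60) cum 150  ← median
  x=19 (Zone III, w=70) cum 220
  x=24 (Zone IV, w=50) cum 270
⇒ x* = 15
y-coordinate, sorted with cumulative weight:
  y=3 (Zone IV, w=50) cum 50
  y=21 (Zone III, w=70) cum 120
  y=22 (Zone I, w=60) cum 180  ← median
  y=23 (Zone II, w=90) cum 270
⇒ y* = 22

(15, 22)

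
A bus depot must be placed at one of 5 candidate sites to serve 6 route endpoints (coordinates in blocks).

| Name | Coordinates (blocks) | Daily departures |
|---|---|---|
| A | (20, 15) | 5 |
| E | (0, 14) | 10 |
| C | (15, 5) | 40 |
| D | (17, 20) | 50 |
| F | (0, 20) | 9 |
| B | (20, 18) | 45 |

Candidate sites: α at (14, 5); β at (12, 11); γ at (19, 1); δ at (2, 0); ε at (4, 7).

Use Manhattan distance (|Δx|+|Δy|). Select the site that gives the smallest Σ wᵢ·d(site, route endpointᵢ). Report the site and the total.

Total weighted distance at each candidate:
  α (14, 5): total = 2366
  β (12, 11): total = 2134
  γ (19, 1): total = 2917
  δ (2, 0): total = 4613
  ε (4, 7): total = 3418
Minimum is at β with total 2134 blocks.

β, total 2134 blocks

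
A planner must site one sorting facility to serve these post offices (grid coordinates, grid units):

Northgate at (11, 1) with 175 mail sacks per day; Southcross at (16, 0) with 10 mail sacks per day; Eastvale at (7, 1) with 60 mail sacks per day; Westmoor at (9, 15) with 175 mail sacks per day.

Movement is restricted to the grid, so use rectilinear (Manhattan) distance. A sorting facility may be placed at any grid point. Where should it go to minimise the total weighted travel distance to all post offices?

(9, 1)

Manhattan distance separates: Σwᵢ(|x−xᵢ|+|y−yᵢ|) = Σwᵢ|x−xᵢ| + Σwᵢ|y−yᵢ|, so x and y are optimised independently as 1-D weighted medians.
Total weight W = 420; half = 210.
x-coordinate, sorted with cumulative weight:
  x=7 (Eastvale, w=60) cum 60
  x=9 (Westmoor, w=175) cum 235  ← median
  x=11 (Northgate, w=175) cum 410
  x=16 (Southcross, w=10) cum 420
⇒ x* = 9
y-coordinate, sorted with cumulative weight:
  y=0 (Southcross, w=10) cum 10
  y=1 (Northgate, w=175) cum 185
  y=1 (Eastvale, w=60) cum 245  ← median
  y=15 (Westmoor, w=175) cum 420
⇒ y* = 1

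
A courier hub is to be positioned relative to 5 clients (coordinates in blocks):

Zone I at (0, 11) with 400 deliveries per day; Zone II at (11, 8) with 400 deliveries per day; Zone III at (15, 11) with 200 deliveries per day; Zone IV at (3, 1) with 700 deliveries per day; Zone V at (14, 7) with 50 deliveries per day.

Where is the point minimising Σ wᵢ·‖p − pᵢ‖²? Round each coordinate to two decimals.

(5.83, 6.20)

The minimiser of Σwᵢ‖p−pᵢ‖² is the weighted centroid p* = (Σwᵢpᵢ)/(Σwᵢ).
Σwᵢ = 1750.
Σwᵢxᵢ = 400·0 + 400·11 + 200·15 + 700·3 + 50·14 = 10200.
Σwᵢyᵢ = 400·11 + 400·8 + 200·11 + 700·1 + 50·7 = 10850.
x* = 10200/1750 = 5.83, y* = 10850/1750 = 6.20.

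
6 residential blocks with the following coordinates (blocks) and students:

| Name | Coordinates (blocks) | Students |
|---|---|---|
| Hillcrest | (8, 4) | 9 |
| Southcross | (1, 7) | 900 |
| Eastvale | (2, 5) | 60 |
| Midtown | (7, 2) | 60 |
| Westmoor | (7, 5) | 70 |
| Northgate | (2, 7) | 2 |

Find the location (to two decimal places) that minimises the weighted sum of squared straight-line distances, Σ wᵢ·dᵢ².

The minimiser of Σwᵢ‖p−pᵢ‖² is the weighted centroid p* = (Σwᵢpᵢ)/(Σwᵢ).
Σwᵢ = 1101.
Σwᵢxᵢ = 9·8 + 900·1 + 60·2 + 60·7 + 70·7 + 2·2 = 2006.
Σwᵢyᵢ = 9·4 + 900·7 + 60·5 + 60·2 + 70·5 + 2·7 = 7120.
x* = 2006/1101 = 1.82, y* = 7120/1101 = 6.47.

(1.82, 6.47)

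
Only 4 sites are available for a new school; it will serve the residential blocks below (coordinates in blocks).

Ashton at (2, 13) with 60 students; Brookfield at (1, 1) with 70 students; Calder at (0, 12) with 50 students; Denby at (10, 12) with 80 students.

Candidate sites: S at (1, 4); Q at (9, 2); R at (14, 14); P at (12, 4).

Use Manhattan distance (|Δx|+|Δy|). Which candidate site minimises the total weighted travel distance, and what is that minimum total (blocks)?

S, total 2620 blocks

Total weighted distance at each candidate:
  S (1, 4): total = 2620
  Q (9, 2): total = 3540
  R (14, 14): total = 3880
  P (12, 4): total = 3920
Minimum is at S with total 2620 blocks.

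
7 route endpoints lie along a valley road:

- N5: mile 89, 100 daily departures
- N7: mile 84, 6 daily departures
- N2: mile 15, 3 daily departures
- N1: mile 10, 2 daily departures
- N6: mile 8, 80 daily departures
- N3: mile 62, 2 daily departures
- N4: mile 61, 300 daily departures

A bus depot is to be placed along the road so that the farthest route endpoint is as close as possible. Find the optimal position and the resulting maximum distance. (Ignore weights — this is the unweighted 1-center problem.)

The 1-center on a line is the midpoint of the two extreme points: leftmost at 8, rightmost at 89.
Optimal location = (8 + 89)/2 = 48.5; maximum distance = (89 − 8)/2 = 40.5.

location 48.5, max distance 40.5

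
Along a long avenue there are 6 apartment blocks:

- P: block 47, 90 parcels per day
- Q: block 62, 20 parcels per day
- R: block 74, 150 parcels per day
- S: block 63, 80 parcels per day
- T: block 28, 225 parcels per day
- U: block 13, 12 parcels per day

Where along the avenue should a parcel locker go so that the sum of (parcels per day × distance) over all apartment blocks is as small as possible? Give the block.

For a sum of weighted absolute distances on a line, the optimum is the weighted median (not the mean). Total weight W = 577; half-weight = 288.5.
Sort by position and accumulate weight:
  block 13 (U, w=12) → cum 12
  block 28 (T, w=225) → cum 237
  block 47 (P, w=90) → cum 327  ≥ 288.5 → median here
  block 62 (Q, w=20) → cum 347
  block 63 (S, w=80) → cum 427
  block 74 (R, w=150) → cum 577
Optimal location: block 47.

x = 47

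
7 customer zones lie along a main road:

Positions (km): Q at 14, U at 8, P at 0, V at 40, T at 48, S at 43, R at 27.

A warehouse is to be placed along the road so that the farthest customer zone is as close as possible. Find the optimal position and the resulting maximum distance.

location 24, max distance 24

The 1-center on a line is the midpoint of the two extreme points: leftmost at 0, rightmost at 48.
Optimal location = (0 + 48)/2 = 24; maximum distance = (48 − 0)/2 = 24.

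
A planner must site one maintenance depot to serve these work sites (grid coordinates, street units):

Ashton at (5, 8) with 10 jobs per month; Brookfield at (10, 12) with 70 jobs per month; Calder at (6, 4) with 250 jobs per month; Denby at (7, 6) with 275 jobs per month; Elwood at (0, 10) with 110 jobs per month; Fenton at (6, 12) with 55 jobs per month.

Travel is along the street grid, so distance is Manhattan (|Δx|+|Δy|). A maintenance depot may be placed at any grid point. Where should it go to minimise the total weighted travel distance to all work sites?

Manhattan distance separates: Σwᵢ(|x−xᵢ|+|y−yᵢ|) = Σwᵢ|x−xᵢ| + Σwᵢ|y−yᵢ|, so x and y are optimised independently as 1-D weighted medians.
Total weight W = 770; half = 385.
x-coordinate, sorted with cumulative weight:
  x=0 (Elwood, w=110) cum 110
  x=5 (Ashton, w=10) cum 120
  x=6 (Calder, w=250) cum 370
  x=6 (Fenton, w=55) cum 425  ← median
  x=7 (Denby, w=275) cum 700
  x=10 (Brookfield, w=70) cum 770
⇒ x* = 6
y-coordinate, sorted with cumulative weight:
  y=4 (Calder, w=250) cum 250
  y=6 (Denby, w=275) cum 525  ← median
  y=8 (Ashton, w=10) cum 535
  y=10 (Elwood, w=110) cum 645
  y=12 (Brookfield, w=70) cum 715
  y=12 (Fenton, w=55) cum 770
⇒ y* = 6

(6, 6)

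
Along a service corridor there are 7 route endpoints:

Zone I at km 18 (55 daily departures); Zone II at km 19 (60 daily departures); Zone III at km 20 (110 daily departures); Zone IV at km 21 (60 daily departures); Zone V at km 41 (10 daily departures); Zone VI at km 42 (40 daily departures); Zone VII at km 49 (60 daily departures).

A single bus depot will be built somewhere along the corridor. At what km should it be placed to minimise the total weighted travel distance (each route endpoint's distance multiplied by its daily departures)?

For a sum of weighted absolute distances on a line, the optimum is the weighted median (not the mean). Total weight W = 395; half-weight = 197.5.
Sort by position and accumulate weight:
  km 18 (Zone I, w=55) → cum 55
  km 19 (Zone II, w=60) → cum 115
  km 20 (Zone III, w=110) → cum 225  ≥ 197.5 → median here
  km 21 (Zone IV, w=60) → cum 285
  km 41 (Zone V, w=10) → cum 295
  km 42 (Zone VI, w=40) → cum 335
  km 49 (Zone VII, w=60) → cum 395
Optimal location: km 20.

x = 20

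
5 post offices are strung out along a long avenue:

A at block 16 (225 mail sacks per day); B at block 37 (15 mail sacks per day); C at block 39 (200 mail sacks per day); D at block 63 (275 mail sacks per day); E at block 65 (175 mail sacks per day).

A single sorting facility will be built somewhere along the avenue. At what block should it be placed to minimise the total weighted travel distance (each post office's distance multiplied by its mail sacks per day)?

x = 63

For a sum of weighted absolute distances on a line, the optimum is the weighted median (not the mean). Total weight W = 890; half-weight = 445.
Sort by position and accumulate weight:
  block 16 (A, w=225) → cum 225
  block 37 (B, w=15) → cum 240
  block 39 (C, w=200) → cum 440
  block 63 (D, w=275) → cum 715  ≥ 445 → median here
  block 65 (E, w=175) → cum 890
Optimal location: block 63.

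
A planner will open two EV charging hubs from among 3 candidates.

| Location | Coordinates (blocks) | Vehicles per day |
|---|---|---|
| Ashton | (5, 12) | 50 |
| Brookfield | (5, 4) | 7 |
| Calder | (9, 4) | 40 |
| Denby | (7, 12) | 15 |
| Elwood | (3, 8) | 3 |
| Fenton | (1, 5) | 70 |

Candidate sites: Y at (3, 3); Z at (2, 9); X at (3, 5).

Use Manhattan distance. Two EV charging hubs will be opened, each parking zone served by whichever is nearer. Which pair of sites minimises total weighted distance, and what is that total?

{Z, X}, total 867

Evaluate every pair (each demand assigned to the nearer of the two):
  {Z, X}: total = 867
  {Y, Z}: total = 1007
  {Y, X}: total = 1065
Best pair: {Z, X} with total 867.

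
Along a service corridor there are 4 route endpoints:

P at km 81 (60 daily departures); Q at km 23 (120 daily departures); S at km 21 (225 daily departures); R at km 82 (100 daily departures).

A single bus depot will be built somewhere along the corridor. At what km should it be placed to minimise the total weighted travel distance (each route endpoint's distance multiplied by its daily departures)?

For a sum of weighted absolute distances on a line, the optimum is the weighted median (not the mean). Total weight W = 505; half-weight = 252.5.
Sort by position and accumulate weight:
  km 21 (S, w=225) → cum 225
  km 23 (Q, w=120) → cum 345  ≥ 252.5 → median here
  km 81 (P, w=60) → cum 405
  km 82 (R, w=100) → cum 505
Optimal location: km 23.

x = 23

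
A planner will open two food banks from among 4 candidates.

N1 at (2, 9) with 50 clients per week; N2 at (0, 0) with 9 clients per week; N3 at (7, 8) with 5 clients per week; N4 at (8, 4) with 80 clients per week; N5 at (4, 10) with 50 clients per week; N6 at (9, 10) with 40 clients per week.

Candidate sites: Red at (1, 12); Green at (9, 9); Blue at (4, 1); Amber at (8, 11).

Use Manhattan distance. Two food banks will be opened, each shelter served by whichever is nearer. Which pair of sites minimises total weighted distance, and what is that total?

Evaluate every pair (each demand assigned to the nearer of the two):
  {Red, Green}: total = 1102
  {Red, Amber}: total = 1227
  {Green, Blue}: total = 1230
  {Green, Amber}: total = 1297
  {Blue, Amber}: total = 1355
  {Red, Blue}: total = 1505
Best pair: {Red, Green} with total 1102.

{Red, Green}, total 1102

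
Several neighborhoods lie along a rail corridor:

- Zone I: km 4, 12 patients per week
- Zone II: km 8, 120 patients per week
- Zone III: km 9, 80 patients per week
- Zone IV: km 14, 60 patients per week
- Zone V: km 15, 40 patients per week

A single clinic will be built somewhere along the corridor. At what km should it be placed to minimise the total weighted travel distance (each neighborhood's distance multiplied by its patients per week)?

x = 9

For a sum of weighted absolute distances on a line, the optimum is the weighted median (not the mean). Total weight W = 312; half-weight = 156.
Sort by position and accumulate weight:
  km 4 (Zone I, w=12) → cum 12
  km 8 (Zone II, w=120) → cum 132
  km 9 (Zone III, w=80) → cum 212  ≥ 156 → median here
  km 14 (Zone IV, w=60) → cum 272
  km 15 (Zone V, w=40) → cum 312
Optimal location: km 9.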